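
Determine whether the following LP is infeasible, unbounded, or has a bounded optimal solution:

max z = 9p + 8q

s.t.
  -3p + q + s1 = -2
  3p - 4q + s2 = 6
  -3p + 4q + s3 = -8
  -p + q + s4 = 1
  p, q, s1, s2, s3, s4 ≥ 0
The row 3p - 4q + s2 = 6 with s2 ≥ 0 requires 3p - 4q ≤ 6, while the row -3p + 4q + s3 = -8 with s3 ≥ 0 is equivalent to 3p - 4q ≥ 8. Together they would need 8 ≤ 3p - 4q ≤ 6, which is impossible since 8 > 6. No point satisfies all constraints.

Infeasible — the constraint set is empty.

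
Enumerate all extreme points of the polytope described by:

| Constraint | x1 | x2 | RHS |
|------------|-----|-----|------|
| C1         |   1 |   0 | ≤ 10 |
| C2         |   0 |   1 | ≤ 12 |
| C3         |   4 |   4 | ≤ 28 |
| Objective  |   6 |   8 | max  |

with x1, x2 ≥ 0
Each vertex is the intersection of two constraint boundaries that also satisfies all remaining constraints:
  x1 = 0 and x2 = 0 → (0, 0)
  4x1 + 4x2 = 28 and x2 = 0 → (7, 0)
  4x1 + 4x2 = 28 and x1 = 0 → (0, 7)

Vertices: (0, 0), (7, 0), (0, 7)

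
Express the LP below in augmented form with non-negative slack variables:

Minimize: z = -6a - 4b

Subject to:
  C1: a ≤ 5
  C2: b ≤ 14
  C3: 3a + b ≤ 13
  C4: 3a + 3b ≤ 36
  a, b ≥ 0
min z = -6a - 4b

s.t.
  a + s1 = 5
  b + s2 = 14
  3a + b + s3 = 13
  3a + 3b + s4 = 36
  a, b, s1, s2, s3, s4 ≥ 0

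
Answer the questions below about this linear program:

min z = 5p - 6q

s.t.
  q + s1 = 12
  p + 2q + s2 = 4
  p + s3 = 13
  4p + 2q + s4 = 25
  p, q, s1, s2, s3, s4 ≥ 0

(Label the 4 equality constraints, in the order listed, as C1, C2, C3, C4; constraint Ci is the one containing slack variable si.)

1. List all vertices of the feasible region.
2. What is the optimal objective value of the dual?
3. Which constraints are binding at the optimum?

1. (0, 0), (4, 0), (0, 2)
2. -12 (by strong duality, equal to the primal optimum)
3. C2, p ≥ 0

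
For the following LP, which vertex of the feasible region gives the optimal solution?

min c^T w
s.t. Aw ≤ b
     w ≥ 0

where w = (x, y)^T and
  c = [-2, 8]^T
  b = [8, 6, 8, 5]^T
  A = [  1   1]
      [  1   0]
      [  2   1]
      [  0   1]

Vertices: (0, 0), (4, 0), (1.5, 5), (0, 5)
(4, 0) with z = -8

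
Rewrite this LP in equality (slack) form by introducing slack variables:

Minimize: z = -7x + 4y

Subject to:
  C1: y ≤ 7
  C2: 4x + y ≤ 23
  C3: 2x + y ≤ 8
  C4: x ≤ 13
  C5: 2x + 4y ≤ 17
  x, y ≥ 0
min z = -7x + 4y

s.t.
  y + s1 = 7
  4x + y + s2 = 23
  2x + y + s3 = 8
  x + s4 = 13
  2x + 4y + s5 = 17
  x, y, s1, s2, s3, s4, s5 ≥ 0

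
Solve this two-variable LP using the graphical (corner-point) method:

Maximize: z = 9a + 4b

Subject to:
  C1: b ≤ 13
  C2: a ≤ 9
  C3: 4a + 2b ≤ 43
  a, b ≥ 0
a = 9, b = 3.5, z = 95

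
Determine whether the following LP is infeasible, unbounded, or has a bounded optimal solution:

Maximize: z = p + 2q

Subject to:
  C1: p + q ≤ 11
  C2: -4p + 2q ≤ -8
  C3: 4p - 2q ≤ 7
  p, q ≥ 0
C3 requires 4p - 2q ≤ 7, while C2 (-4p + 2q ≤ -8) is equivalent to 4p - 2q ≥ 8. Together they would need 8 ≤ 4p - 2q ≤ 7, which is impossible since 8 > 7. No point satisfies all constraints.

Infeasible — the constraint set is empty.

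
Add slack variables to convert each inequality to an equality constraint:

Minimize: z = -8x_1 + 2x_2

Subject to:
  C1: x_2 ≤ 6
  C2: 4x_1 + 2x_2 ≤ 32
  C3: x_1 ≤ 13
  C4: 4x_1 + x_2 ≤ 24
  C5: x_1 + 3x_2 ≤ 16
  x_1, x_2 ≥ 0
min z = -8x_1 + 2x_2

s.t.
  x_2 + s1 = 6
  4x_1 + 2x_2 + s2 = 32
  x_1 + s3 = 13
  4x_1 + x_2 + s4 = 24
  x_1 + 3x_2 + s5 = 16
  x_1, x_2, s1, s2, s3, s4, s5 ≥ 0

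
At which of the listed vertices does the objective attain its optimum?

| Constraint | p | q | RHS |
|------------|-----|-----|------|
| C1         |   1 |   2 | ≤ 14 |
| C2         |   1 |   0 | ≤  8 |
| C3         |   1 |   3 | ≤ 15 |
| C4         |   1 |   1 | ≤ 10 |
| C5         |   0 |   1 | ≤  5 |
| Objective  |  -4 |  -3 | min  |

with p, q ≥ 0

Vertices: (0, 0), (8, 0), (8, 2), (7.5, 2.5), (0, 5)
(8, 2) with z = -38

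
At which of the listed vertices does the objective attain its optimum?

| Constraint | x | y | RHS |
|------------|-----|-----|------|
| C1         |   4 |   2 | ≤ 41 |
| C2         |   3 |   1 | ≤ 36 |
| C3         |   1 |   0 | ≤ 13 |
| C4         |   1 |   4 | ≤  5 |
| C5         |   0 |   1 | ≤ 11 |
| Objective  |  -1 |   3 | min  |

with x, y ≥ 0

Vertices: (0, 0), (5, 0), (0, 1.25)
Evaluating z = -x + 3y at each vertex:
  (0, 0): z = 0
  (5, 0): z = -5
  (0, 1.25): z = 3.75

The smallest value is z = -5, attained at (5, 0).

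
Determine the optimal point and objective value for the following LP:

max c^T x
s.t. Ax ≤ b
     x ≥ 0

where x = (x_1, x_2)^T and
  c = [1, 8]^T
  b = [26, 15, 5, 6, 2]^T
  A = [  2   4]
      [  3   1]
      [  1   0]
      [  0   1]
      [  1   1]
x_1 = 0, x_2 = 2, z = 16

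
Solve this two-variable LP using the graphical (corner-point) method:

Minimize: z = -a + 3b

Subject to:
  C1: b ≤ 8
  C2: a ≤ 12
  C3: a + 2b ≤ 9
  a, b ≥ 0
a = 9, b = 0, z = -9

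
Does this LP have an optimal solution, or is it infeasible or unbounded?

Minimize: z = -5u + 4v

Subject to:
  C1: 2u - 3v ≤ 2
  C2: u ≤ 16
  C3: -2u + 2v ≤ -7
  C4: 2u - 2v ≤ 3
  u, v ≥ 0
C4 requires 2u - 2v ≤ 3, while C3 (-2u + 2v ≤ -7) is equivalent to 2u - 2v ≥ 7. Together they would need 7 ≤ 2u - 2v ≤ 3, which is impossible since 7 > 3. No point satisfies all constraints.

The feasible region is empty; the LP is infeasible.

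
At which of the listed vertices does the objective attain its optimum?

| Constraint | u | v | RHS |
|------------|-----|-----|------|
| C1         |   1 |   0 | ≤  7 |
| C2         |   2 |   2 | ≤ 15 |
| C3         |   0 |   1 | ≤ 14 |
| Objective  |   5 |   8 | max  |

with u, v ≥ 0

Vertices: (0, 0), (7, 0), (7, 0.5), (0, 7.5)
Evaluating z = 5u + 8v at each vertex:
  (0, 0): z = 0
  (7, 0): z = 35
  (7, 0.5): z = 39
  (0, 7.5): z = 60

The largest value is z = 60, attained at (0, 7.5).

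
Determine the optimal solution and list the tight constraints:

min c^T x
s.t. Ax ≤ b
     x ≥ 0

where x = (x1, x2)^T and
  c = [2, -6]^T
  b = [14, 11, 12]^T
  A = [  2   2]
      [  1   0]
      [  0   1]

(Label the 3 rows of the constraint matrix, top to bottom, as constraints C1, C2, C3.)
Optimal: x1 = 0, x2 = 7
Slack at optimum:
  C1: slack = 0 (binding)
  C2: slack = 11
  C3: slack = 5
  x1 ≥ 0: x1 = 0 (binding)
  x2 ≥ 0: x2 = 7
Binding constraints: C1, x1 ≥ 0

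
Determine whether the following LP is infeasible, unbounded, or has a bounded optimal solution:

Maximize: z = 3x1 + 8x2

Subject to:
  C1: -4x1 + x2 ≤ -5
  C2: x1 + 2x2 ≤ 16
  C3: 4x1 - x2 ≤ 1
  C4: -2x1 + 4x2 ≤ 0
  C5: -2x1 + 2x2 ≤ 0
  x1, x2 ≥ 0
C3 requires 4x1 - x2 ≤ 1, while C1 (-4x1 + x2 ≤ -5) is equivalent to 4x1 - x2 ≥ 5. Together they would need 5 ≤ 4x1 - x2 ≤ 1, which is impossible since 5 > 1. No point satisfies all constraints.

Infeasible — the constraint set is empty.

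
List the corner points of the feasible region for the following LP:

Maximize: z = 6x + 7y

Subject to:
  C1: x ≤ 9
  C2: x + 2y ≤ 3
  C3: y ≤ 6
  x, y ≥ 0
Each vertex is the intersection of two constraint boundaries that also satisfies all remaining constraints:
  x = 0 and y = 0 → (0, 0)
  x + 2y = 3 and y = 0 → (3, 0)
  x + 2y = 3 and x = 0 → (0, 1.5)

Vertices: (0, 0), (3, 0), (0, 1.5)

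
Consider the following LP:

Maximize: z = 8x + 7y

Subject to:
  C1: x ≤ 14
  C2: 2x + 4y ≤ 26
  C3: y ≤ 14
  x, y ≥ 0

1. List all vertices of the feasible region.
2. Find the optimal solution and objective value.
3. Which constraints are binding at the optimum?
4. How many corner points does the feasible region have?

1. (0, 0), (13, 0), (0, 6.5)
2. x = 13, y = 0, z = 104
3. C2, y ≥ 0
4. 3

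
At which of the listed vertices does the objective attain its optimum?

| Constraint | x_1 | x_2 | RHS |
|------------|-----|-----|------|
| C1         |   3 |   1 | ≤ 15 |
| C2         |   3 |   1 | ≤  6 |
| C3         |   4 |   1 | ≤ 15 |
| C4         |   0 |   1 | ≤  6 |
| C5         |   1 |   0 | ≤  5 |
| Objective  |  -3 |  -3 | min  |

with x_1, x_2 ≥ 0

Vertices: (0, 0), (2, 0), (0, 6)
Evaluating z = -3x_1 - 3x_2 at each vertex:
  (0, 0): z = 0
  (2, 0): z = -6
  (0, 6): z = -18

The smallest value is z = -18, attained at (0, 6).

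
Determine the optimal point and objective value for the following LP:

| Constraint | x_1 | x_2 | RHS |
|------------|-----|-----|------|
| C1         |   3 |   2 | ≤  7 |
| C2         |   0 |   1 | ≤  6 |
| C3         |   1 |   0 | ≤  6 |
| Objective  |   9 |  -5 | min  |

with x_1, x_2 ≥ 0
Each vertex is the intersection of two constraint boundaries that also satisfies all remaining constraints:
  x_1 = 0 and x_2 = 0 → (0, 0)
  3x_1 + 2x_2 = 7 and x_2 = 0 → (2.333, 0)
  3x_1 + 2x_2 = 7 and x_1 = 0 → (0, 3.5)

Evaluating z = 9x_1 - 5x_2 at each vertex:
  (0, 0): z = 0
  (2.333, 0): z = 21
  (0, 3.5): z = -17.5

The minimum is at (0, 3.5) with z = -17.5.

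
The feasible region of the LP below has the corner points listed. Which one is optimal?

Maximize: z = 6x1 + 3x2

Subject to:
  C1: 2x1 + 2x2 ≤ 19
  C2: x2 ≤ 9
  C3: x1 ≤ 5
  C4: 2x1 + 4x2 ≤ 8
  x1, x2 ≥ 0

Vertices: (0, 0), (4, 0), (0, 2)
(4, 0) with z = 24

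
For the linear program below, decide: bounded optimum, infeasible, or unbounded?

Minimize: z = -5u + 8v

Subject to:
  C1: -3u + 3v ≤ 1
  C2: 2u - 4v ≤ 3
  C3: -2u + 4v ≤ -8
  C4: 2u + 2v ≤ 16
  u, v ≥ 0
C2 requires 2u - 4v ≤ 3, while C3 (-2u + 4v ≤ -8) is equivalent to 2u - 4v ≥ 8. Together they would need 8 ≤ 2u - 4v ≤ 3, which is impossible since 8 > 3. No point satisfies all constraints.

Infeasible: no point satisfies all constraints simultaneously.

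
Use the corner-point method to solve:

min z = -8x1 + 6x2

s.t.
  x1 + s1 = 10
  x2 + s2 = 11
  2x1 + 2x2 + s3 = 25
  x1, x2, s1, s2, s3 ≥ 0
x1 = 10, x2 = 0, z = -80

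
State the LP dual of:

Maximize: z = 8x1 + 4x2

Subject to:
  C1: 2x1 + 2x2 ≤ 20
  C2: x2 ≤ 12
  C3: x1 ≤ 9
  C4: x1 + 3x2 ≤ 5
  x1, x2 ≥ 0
Minimize: z = 20y1 + 12y2 + 9y3 + 5y4

Subject to:
  C1: -2y1 - y3 - y4 ≤ -8
  C2: -2y1 - y2 - 3y4 ≤ -4
  y1, y2, y3, y4 ≥ 0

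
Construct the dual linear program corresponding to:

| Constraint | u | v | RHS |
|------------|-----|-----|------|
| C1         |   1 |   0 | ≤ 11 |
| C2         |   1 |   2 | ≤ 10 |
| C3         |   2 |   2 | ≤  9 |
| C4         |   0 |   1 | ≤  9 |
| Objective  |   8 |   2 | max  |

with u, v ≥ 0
Minimize: z = 11y1 + 10y2 + 9y3 + 9y4

Subject to:
  C1: -y1 - y2 - 2y3 ≤ -8
  C2: -2y2 - 2y3 - y4 ≤ -2
  y1, y2, y3, y4 ≥ 0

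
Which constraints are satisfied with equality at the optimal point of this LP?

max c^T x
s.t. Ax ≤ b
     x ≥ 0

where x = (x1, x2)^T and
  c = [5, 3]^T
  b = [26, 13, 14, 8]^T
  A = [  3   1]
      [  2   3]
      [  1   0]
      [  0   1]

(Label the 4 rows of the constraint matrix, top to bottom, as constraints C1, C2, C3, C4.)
Optimal: x1 = 6.5, x2 = 0
Slack at optimum:
  C1: slack = 6.5
  C2: slack = 0 (binding)
  C3: slack = 7.5
  C4: slack = 8
  x1 ≥ 0: x1 = 6.5
  x2 ≥ 0: x2 = 0 (binding)
Binding constraints: C2, x2 ≥ 0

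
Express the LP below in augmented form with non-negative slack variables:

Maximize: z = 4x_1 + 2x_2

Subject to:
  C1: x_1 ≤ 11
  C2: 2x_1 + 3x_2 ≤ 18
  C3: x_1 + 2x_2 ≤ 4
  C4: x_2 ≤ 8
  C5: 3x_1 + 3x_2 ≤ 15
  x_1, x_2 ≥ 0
max z = 4x_1 + 2x_2

s.t.
  x_1 + s1 = 11
  2x_1 + 3x_2 + s2 = 18
  x_1 + 2x_2 + s3 = 4
  x_2 + s4 = 8
  3x_1 + 3x_2 + s5 = 15
  x_1, x_2, s1, s2, s3, s4, s5 ≥ 0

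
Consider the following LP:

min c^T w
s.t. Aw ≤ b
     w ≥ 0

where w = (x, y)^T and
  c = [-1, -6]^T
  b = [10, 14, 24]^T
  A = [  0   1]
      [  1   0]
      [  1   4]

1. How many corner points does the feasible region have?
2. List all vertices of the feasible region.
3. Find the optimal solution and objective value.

1. 4
2. (0, 0), (14, 0), (14, 2.5), (0, 6)
3. x = 0, y = 6, z = -36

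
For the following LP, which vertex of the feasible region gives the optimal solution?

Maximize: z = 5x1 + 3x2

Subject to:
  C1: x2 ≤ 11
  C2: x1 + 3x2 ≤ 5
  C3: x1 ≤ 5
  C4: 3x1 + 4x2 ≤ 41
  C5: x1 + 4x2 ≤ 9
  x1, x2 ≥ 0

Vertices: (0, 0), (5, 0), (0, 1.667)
(5, 0) with z = 25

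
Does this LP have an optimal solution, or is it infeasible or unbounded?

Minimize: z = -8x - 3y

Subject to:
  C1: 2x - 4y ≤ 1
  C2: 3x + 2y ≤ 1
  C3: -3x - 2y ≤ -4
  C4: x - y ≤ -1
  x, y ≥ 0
C2 requires 3x + 2y ≤ 1, while C3 (-3x - 2y ≤ -4) is equivalent to 3x + 2y ≥ 4. Together they would need 4 ≤ 3x + 2y ≤ 1, which is impossible since 4 > 1. No point satisfies all constraints.

Infeasible: no point satisfies all constraints simultaneously.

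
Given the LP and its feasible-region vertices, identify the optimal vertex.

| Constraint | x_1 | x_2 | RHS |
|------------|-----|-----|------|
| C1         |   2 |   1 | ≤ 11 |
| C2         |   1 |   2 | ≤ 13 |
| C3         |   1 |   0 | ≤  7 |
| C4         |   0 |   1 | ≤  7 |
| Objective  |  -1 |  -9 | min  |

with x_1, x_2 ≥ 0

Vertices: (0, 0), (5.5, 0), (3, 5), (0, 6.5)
Evaluating z = -x_1 - 9x_2 at each vertex:
  (0, 0): z = 0
  (5.5, 0): z = -5.5
  (3, 5): z = -48
  (0, 6.5): z = -58.5

The smallest value is z = -58.5, attained at (0, 6.5).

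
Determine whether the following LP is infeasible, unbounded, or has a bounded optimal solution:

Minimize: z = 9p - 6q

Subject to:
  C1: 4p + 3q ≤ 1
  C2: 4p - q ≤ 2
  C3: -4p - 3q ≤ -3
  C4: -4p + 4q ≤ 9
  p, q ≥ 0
C1 requires 4p + 3q ≤ 1, while C3 (-4p - 3q ≤ -3) is equivalent to 4p + 3q ≥ 3. Together they would need 3 ≤ 4p + 3q ≤ 1, which is impossible since 3 > 1. No point satisfies all constraints.

Infeasible: no point satisfies all constraints simultaneously.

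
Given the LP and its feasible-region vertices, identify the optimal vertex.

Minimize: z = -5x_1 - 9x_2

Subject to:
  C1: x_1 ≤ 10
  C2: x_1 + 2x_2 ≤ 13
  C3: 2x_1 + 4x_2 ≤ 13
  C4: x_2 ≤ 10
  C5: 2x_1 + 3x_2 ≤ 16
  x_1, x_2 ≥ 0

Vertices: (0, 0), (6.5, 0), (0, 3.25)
Evaluating z = -5x_1 - 9x_2 at each vertex:
  (0, 0): z = 0
  (6.5, 0): z = -32.5
  (0, 3.25): z = -29.25

The smallest value is z = -32.5, attained at (6.5, 0).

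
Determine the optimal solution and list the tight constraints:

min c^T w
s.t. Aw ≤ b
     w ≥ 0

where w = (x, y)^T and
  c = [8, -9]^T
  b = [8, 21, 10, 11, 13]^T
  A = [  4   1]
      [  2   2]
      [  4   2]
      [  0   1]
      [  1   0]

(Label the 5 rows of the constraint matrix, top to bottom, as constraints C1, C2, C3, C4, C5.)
Optimal: x = 0, y = 5
Binding: C3, x ≥ 0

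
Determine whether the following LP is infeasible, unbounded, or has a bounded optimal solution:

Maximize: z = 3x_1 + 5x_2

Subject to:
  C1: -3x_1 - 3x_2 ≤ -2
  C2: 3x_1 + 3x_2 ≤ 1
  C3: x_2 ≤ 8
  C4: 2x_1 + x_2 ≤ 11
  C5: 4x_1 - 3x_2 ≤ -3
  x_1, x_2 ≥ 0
C2 requires 3x_1 + 3x_2 ≤ 1, while C1 (-3x_1 - 3x_2 ≤ -2) is equivalent to 3x_1 + 3x_2 ≥ 2. Together they would need 2 ≤ 3x_1 + 3x_2 ≤ 1, which is impossible since 2 > 1. No point satisfies all constraints.

The feasible region is empty; the LP is infeasible.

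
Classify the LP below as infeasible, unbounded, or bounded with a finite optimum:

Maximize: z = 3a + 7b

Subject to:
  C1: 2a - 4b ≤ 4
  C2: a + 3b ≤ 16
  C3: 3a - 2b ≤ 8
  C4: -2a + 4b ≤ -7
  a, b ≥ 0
C1 requires 2a - 4b ≤ 4, while C4 (-2a + 4b ≤ -7) is equivalent to 2a - 4b ≥ 7. Together they would need 7 ≤ 2a - 4b ≤ 4, which is impossible since 7 > 4. No point satisfies all constraints.

Infeasible — the constraint set is empty.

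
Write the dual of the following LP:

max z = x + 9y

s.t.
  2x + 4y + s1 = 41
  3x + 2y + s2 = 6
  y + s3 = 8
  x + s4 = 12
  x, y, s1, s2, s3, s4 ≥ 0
Minimize: z = 41y1 + 6y2 + 8y3 + 12y4

Subject to:
  C1: -2y1 - 3y2 - y4 ≤ -1
  C2: -4y1 - 2y2 - y3 ≤ -9
  y1, y2, y3, y4 ≥ 0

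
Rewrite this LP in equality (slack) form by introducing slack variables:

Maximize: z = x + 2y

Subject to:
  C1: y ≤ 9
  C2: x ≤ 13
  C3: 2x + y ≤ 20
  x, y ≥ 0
max z = x + 2y

s.t.
  y + s1 = 9
  x + s2 = 13
  2x + y + s3 = 20
  x, y, s1, s2, s3 ≥ 0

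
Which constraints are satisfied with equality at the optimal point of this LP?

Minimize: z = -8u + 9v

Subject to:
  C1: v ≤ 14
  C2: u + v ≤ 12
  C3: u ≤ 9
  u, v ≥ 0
Optimal: u = 9, v = 0
Binding: C3, v ≥ 0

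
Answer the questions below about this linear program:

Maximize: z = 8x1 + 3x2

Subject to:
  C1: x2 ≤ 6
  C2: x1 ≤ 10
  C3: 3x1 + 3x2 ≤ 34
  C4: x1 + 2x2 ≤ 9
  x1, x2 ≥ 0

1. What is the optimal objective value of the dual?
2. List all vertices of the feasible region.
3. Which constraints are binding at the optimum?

1. 72 (by strong duality, equal to the primal optimum)
2. (0, 0), (9, 0), (0, 4.5)
3. C4, x2 ≥ 0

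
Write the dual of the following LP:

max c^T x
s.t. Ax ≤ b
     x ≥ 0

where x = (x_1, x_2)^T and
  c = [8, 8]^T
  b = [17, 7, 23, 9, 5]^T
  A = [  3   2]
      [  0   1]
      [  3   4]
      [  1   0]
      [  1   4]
Minimize: z = 17y1 + 7y2 + 23y3 + 9y4 + 5y5

Subject to:
  C1: -3y1 - 3y3 - y4 - y5 ≤ -8
  C2: -2y1 - y2 - 4y3 - 4y5 ≤ -8
  y1, y2, y3, y4, y5 ≥ 0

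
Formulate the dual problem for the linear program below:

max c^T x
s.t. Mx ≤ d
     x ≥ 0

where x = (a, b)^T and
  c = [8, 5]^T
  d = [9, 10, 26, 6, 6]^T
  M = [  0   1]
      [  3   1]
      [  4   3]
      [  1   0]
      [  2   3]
Minimize: z = 9y1 + 10y2 + 26y3 + 6y4 + 6y5

Subject to:
  C1: -3y2 - 4y3 - y4 - 2y5 ≤ -8
  C2: -y1 - y2 - 3y3 - 3y5 ≤ -5
  y1, y2, y3, y4, y5 ≥ 0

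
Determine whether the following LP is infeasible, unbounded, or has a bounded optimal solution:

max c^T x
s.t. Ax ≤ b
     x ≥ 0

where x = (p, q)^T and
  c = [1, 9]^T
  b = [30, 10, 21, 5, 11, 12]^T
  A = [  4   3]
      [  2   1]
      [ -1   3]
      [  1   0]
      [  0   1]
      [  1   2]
The point (0, 6) satisfies every constraint, so the LP is feasible; the constraints give p ≤ 5 and q ≤ 11, which with p, q ≥ 0 keep the feasible region inside a bounded box. A feasible, bounded LP attains a finite optimum at a vertex.

Evaluating z = p + 9q at each vertex:
  (0, 0): z = 0
  (5, 0): z = 5
  (2.667, 4.667): z = 44.67
  (0, 6): z = 54

Feasible with finite optimum z* = 54 at (0, 6).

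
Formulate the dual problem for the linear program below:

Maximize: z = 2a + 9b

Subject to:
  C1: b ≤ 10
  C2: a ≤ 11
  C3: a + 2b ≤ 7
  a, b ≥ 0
Minimize: z = 10y1 + 11y2 + 7y3

Subject to:
  C1: -y2 - y3 ≤ -2
  C2: -y1 - 2y3 ≤ -9
  y1, y2, y3 ≥ 0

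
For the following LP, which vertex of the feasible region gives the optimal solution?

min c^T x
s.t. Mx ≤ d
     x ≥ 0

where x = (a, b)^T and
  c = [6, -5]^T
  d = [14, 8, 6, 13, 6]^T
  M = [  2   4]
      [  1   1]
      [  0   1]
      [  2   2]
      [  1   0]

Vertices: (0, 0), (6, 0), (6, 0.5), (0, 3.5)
Evaluating z = 6a - 5b at each vertex:
  (0, 0): z = 0
  (6, 0): z = 36
  (6, 0.5): z = 33.5
  (0, 3.5): z = -17.5

The smallest value is z = -17.5, attained at (0, 3.5).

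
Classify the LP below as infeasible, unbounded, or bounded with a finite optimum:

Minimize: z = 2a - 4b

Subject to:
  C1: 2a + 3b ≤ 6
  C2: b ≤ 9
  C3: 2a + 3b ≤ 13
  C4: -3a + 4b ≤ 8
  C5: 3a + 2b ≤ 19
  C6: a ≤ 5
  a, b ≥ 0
The point (0, 2) satisfies every constraint, so the LP is feasible; the constraints give a ≤ 5 and b ≤ 9, which with a, b ≥ 0 keep the feasible region inside a bounded box. A feasible, bounded LP attains a finite optimum at a vertex.

The LP has an optimal solution: (0, 2) with z = -8.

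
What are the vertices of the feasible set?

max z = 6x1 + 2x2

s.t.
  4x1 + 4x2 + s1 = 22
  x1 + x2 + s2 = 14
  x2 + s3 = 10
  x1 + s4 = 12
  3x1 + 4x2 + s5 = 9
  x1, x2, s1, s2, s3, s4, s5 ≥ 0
Each vertex is the intersection of two constraint boundaries that also satisfies all remaining constraints:
  x1 = 0 and x2 = 0 → (0, 0)
  3x1 + 4x2 = 9 and x2 = 0 → (3, 0)
  3x1 + 4x2 = 9 and x1 = 0 → (0, 2.25)

Vertices: (0, 0), (3, 0), (0, 2.25)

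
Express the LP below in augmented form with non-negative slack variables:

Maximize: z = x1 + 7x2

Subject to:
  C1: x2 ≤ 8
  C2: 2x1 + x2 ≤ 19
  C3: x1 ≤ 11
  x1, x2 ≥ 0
max z = x1 + 7x2

s.t.
  x2 + s1 = 8
  2x1 + x2 + s2 = 19
  x1 + s3 = 11
  x1, x2, s1, s2, s3 ≥ 0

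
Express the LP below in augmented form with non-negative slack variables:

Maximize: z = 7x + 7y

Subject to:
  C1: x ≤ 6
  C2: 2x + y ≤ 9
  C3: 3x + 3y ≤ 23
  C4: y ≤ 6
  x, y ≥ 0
max z = 7x + 7y

s.t.
  x + s1 = 6
  2x + y + s2 = 9
  3x + 3y + s3 = 23
  y + s4 = 6
  x, y, s1, s2, s3, s4 ≥ 0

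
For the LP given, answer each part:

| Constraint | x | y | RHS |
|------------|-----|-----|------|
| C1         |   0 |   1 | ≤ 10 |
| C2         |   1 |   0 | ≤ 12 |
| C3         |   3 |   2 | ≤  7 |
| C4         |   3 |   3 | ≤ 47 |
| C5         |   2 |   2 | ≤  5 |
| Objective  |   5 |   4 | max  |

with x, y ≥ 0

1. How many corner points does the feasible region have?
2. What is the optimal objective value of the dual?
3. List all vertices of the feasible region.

1. 4
2. 12 (by strong duality, equal to the primal optimum)
3. (0, 0), (2.333, 0), (2, 0.5), (0, 2.5)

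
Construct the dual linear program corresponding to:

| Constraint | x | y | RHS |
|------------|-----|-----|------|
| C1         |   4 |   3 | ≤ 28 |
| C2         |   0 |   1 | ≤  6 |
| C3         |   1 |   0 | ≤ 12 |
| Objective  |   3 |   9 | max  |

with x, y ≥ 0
Minimize: z = 28y1 + 6y2 + 12y3

Subject to:
  C1: -4y1 - y3 ≤ -3
  C2: -3y1 - y2 ≤ -9
  y1, y2, y3 ≥ 0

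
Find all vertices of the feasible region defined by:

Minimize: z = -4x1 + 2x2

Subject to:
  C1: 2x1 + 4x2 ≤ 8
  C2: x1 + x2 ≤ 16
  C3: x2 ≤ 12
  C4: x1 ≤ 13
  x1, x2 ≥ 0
Each vertex is the intersection of two constraint boundaries that also satisfies all remaining constraints:
  x1 = 0 and x2 = 0 → (0, 0)
  2x1 + 4x2 = 8 and x2 = 0 → (4, 0)
  2x1 + 4x2 = 8 and x1 = 0 → (0, 2)

Vertices: (0, 0), (4, 0), (0, 2)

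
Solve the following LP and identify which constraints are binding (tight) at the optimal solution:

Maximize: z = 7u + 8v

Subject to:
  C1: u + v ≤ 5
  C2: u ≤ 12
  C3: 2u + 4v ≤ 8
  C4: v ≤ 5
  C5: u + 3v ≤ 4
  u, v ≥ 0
Optimal: u = 4, v = 0
Binding: C3, C5, v ≥ 0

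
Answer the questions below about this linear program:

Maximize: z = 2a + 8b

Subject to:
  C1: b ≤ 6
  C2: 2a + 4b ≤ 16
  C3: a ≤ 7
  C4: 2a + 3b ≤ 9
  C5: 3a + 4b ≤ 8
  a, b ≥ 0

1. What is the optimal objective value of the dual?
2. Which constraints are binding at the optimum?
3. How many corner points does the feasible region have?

1. 16 (by strong duality, equal to the primal optimum)
2. C5, a ≥ 0
3. 3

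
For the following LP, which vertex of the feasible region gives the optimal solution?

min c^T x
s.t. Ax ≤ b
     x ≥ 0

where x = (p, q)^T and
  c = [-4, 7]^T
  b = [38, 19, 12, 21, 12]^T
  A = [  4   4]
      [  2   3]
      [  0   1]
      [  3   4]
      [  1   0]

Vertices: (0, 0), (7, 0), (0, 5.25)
(7, 0) with z = -28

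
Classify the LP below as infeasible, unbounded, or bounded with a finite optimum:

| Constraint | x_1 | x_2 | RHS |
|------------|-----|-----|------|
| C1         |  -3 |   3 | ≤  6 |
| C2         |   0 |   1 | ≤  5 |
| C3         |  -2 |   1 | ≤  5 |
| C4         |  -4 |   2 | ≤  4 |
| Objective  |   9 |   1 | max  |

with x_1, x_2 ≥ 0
Feasible point: (0, 0) satisfies every constraint, so the LP is feasible.
Direction d = (1, 0): for each constraint row a, a·d ≤ 0 —
  (-3)(1) + (3)(0) = -3 ≤ 0
  (0)(1) + (1)(0) = 0 ≤ 0
  (-2)(1) + (1)(0) = -2 ≤ 0
  (-4)(1) + (2)(0) = -4 ≤ 0
and d ≥ 0, so (0, 0) + t·d stays feasible for every t ≥ 0. Along this ray z = 9x_1 + x_2 changes by 9 per unit t, so z → +∞.

The LP is unbounded; z can be made arbitrarily large.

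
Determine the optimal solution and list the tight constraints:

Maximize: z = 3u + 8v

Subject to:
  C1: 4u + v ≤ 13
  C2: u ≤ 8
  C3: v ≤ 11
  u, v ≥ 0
Optimal: u = 0.5, v = 11
Binding: C1, C3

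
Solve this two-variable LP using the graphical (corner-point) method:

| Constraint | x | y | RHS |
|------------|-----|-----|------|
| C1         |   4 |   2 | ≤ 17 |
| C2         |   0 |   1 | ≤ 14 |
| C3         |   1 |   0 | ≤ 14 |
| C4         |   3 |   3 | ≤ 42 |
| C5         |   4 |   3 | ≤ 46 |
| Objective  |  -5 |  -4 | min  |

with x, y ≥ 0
Each vertex is the intersection of two constraint boundaries that also satisfies all remaining constraints:
  x = 0 and y = 0 → (0, 0)
  4x + 2y = 17 and y = 0 → (4.25, 0)
  4x + 2y = 17 and x = 0 → (0, 8.5)

Evaluating z = -5x - 4y at each vertex:
  (0, 0): z = 0
  (4.25, 0): z = -21.25
  (0, 8.5): z = -34

The minimum is at (0, 8.5) with z = -34.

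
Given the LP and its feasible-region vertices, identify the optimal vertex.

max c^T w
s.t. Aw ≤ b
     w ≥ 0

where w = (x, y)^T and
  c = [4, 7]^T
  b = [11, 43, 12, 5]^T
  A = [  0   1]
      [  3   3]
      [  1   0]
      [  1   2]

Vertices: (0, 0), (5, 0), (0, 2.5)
Evaluating z = 4x + 7y at each vertex:
  (0, 0): z = 0
  (5, 0): z = 20
  (0, 2.5): z = 17.5

The largest value is z = 20, attained at (5, 0).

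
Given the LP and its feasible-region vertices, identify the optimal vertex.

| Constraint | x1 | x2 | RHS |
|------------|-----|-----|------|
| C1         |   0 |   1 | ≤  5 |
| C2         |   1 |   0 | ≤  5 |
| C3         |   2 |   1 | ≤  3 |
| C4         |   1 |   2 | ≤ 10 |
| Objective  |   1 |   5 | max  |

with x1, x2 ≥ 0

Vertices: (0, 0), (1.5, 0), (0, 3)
Evaluating z = x1 + 5x2 at each vertex:
  (0, 0): z = 0
  (1.5, 0): z = 1.5
  (0, 3): z = 15

The largest value is z = 15, attained at (0, 3).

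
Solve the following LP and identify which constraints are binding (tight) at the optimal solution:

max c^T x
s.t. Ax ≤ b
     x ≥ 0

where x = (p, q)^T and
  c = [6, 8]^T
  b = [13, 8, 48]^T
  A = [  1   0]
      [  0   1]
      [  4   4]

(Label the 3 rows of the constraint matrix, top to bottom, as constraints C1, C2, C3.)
Optimal: p = 4, q = 8
Binding: C2, C3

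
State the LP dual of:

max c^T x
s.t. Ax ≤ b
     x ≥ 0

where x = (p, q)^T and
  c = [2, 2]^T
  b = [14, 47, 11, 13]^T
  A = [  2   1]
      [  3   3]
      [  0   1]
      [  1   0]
Minimize: z = 14y1 + 47y2 + 11y3 + 13y4

Subject to:
  C1: -2y1 - 3y2 - y4 ≤ -2
  C2: -y1 - 3y2 - y3 ≤ -2
  y1, y2, y3, y4 ≥ 0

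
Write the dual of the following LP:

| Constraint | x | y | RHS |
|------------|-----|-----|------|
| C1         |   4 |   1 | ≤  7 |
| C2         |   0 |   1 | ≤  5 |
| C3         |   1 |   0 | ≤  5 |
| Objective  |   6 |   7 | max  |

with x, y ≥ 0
Minimize: z = 7y1 + 5y2 + 5y3

Subject to:
  C1: -4y1 - y3 ≤ -6
  C2: -y1 - y2 ≤ -7
  y1, y2, y3 ≥ 0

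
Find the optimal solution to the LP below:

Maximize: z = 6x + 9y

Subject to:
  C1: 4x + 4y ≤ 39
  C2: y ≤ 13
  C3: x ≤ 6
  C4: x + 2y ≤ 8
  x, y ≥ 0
Each vertex is the intersection of two constraint boundaries that also satisfies all remaining constraints:
  x = 0 and y = 0 → (0, 0)
  x = 6 and y = 0 → (6, 0)
  x = 6 and x + 2y = 8 → (6, 1)
  x + 2y = 8 and x = 0 → (0, 4)

Evaluating z = 6x + 9y at each vertex:
  (0, 0): z = 0
  (6, 0): z = 36
  (6, 1): z = 45
  (0, 4): z = 36

The maximum is at (6, 1) with z = 45.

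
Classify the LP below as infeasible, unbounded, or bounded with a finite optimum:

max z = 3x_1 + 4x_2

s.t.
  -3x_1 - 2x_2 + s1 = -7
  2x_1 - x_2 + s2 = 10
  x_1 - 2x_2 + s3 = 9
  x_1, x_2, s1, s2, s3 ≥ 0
Feasible point: (1, 2) satisfies every constraint, so the LP is feasible.
Direction d = (0, 1): for each constraint row a, a·d ≤ 0 —
  (-3)(0) + (-2)(1) = -2 ≤ 0
  (2)(0) + (-1)(1) = -1 ≤ 0
  (1)(0) + (-2)(1) = -2 ≤ 0
and d ≥ 0, so (1, 2) + t·d stays feasible for every t ≥ 0. Along this ray z = 3x_1 + 4x_2 changes by 4 per unit t, so z → +∞.

Unbounded: there is a feasible ray along which z → +∞.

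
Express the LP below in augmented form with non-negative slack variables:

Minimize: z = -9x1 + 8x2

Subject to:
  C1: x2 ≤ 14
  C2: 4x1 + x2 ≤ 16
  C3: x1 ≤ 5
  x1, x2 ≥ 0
min z = -9x1 + 8x2

s.t.
  x2 + s1 = 14
  4x1 + x2 + s2 = 16
  x1 + s3 = 5
  x1, x2, s1, s2, s3 ≥ 0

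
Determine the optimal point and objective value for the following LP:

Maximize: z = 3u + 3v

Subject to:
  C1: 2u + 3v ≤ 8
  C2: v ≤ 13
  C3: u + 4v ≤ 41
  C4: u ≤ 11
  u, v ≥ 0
u = 4, v = 0, z = 12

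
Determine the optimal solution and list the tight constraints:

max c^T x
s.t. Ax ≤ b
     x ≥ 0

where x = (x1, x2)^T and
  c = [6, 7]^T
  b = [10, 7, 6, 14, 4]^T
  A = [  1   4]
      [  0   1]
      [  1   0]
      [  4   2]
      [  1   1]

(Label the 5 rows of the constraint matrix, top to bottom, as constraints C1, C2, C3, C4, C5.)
Optimal: x1 = 2, x2 = 2
Slack at optimum:
  C1: slack = 0 (binding)
  C2: slack = 5
  C3: slack = 4
  C4: slack = 2
  C5: slack = 0 (binding)
  x1 ≥ 0: x1 = 2
  x2 ≥ 0: x2 = 2
Binding constraints: C1, C5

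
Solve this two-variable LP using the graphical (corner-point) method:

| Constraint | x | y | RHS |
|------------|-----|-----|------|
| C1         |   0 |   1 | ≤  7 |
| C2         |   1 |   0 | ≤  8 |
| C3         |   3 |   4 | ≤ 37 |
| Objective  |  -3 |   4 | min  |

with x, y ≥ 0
x = 8, y = 0, z = -24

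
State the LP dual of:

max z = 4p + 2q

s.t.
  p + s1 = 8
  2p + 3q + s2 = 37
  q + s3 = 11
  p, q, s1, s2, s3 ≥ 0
Minimize: z = 8y1 + 37y2 + 11y3

Subject to:
  C1: -y1 - 2y2 ≤ -4
  C2: -3y2 - y3 ≤ -2
  y1, y2, y3 ≥ 0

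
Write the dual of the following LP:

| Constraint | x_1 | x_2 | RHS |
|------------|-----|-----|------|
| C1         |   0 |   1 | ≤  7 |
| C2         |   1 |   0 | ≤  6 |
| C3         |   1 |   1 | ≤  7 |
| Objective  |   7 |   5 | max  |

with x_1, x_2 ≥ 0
Minimize: z = 7y1 + 6y2 + 7y3

Subject to:
  C1: -y2 - y3 ≤ -7
  C2: -y1 - y3 ≤ -5
  y1, y2, y3 ≥ 0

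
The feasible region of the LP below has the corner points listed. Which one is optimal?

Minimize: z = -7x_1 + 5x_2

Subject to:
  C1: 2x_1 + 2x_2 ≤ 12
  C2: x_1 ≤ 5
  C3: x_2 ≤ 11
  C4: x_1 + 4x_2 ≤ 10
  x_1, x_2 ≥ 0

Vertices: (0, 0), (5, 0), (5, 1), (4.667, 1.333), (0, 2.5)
(5, 0) with z = -35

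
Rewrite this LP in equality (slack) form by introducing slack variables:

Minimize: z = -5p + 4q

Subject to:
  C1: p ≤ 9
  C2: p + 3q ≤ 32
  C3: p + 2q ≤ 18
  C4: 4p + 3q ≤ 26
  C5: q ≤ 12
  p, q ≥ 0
min z = -5p + 4q

s.t.
  p + s1 = 9
  p + 3q + s2 = 32
  p + 2q + s3 = 18
  4p + 3q + s4 = 26
  q + s5 = 12
  p, q, s1, s2, s3, s4, s5 ≥ 0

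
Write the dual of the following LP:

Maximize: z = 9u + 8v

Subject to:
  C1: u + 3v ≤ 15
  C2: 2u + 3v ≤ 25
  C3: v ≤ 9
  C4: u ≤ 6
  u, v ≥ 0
Minimize: z = 15y1 + 25y2 + 9y3 + 6y4

Subject to:
  C1: -y1 - 2y2 - y4 ≤ -9
  C2: -3y1 - 3y2 - y3 ≤ -8
  y1, y2, y3, y4 ≥ 0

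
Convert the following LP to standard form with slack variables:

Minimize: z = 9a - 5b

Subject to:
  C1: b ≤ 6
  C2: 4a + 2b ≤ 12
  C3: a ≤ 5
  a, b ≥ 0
min z = 9a - 5b

s.t.
  b + s1 = 6
  4a + 2b + s2 = 12
  a + s3 = 5
  a, b, s1, s2, s3 ≥ 0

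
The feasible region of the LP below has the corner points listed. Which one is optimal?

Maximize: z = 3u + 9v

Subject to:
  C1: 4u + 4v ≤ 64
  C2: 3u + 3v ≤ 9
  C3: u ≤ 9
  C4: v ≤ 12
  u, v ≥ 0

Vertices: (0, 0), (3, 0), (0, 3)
(0, 3) with z = 27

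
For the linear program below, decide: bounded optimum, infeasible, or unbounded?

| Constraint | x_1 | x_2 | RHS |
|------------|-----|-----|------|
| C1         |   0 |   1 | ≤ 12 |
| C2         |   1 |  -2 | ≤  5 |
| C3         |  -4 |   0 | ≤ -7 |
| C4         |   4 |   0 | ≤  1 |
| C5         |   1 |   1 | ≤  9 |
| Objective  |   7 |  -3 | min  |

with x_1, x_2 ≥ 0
C4 requires 4x_1 ≤ 1, while C3 (-4x_1 ≤ -7) is equivalent to 4x_1 ≥ 7. Together they would need 7 ≤ 4x_1 ≤ 1, which is impossible since 7 > 1. No point satisfies all constraints.

Infeasible: no point satisfies all constraints simultaneously.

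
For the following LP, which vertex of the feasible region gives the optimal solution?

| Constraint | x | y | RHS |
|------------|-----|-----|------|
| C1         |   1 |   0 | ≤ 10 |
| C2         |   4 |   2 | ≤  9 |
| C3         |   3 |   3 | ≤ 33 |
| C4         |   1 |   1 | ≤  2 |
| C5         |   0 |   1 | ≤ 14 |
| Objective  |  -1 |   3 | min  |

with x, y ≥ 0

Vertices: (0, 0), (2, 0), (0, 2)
Evaluating z = -x + 3y at each vertex:
  (0, 0): z = 0
  (2, 0): z = -2
  (0, 2): z = 6

The smallest value is z = -2, attained at (2, 0).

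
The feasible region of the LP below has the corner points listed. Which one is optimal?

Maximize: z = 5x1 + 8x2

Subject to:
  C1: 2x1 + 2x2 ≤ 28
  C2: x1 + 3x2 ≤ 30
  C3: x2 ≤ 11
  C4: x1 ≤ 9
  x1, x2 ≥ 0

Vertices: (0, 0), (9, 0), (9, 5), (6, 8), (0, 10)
Evaluating z = 5x1 + 8x2 at each vertex:
  (0, 0): z = 0
  (9, 0): z = 45
  (9, 5): z = 85
  (6, 8): z = 94
  (0, 10): z = 80

The largest value is z = 94, attained at (6, 8).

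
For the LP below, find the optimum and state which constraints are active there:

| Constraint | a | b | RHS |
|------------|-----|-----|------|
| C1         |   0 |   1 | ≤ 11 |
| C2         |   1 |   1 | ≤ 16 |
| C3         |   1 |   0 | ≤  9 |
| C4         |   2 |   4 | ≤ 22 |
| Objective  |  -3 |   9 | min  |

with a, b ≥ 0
Optimal: a = 9, b = 0
Binding: C3, b ≥ 0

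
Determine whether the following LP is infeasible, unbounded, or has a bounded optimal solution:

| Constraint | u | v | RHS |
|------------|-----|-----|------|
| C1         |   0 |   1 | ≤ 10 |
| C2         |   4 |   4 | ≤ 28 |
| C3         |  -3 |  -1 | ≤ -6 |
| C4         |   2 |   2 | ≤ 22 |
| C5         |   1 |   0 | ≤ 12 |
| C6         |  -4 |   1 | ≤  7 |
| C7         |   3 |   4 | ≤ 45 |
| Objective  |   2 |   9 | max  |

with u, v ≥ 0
The point (0, 7) satisfies every constraint, so the LP is feasible; the constraints give u ≤ 12 and v ≤ 10, which with u, v ≥ 0 keep the feasible region inside a bounded box. A feasible, bounded LP attains a finite optimum at a vertex.

Evaluating z = 2u + 9v at each vertex:
  (2, 0): z = 4
  (7, 0): z = 14
  (0, 7): z = 63
  (0, 6): z = 54

The LP has an optimal solution: (0, 7) with z = 63.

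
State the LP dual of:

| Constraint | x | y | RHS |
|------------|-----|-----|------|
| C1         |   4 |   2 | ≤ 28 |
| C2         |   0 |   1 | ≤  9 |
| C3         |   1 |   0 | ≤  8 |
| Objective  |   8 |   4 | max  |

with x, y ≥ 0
Minimize: z = 28y1 + 9y2 + 8y3

Subject to:
  C1: -4y1 - y3 ≤ -8
  C2: -2y1 - y2 ≤ -4
  y1, y2, y3 ≥ 0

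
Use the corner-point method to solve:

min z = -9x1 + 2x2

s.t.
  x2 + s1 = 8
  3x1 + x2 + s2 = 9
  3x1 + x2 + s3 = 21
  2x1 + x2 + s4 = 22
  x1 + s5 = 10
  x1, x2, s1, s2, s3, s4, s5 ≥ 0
x1 = 3, x2 = 0, z = -27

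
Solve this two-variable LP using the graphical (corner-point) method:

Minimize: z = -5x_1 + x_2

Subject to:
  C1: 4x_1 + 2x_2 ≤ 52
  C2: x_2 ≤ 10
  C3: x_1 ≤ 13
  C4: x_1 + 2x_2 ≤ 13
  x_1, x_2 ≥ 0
x_1 = 13, x_2 = 0, z = -65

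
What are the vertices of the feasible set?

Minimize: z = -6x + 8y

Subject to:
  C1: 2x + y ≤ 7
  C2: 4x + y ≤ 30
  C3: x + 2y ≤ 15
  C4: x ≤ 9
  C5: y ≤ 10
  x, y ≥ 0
Each vertex is the intersection of two constraint boundaries that also satisfies all remaining constraints:
  x = 0 and y = 0 → (0, 0)
  2x + y = 7 and y = 0 → (3.5, 0)
  2x + y = 7 and x = 0 → (0, 7)

Vertices: (0, 0), (3.5, 0), (0, 7)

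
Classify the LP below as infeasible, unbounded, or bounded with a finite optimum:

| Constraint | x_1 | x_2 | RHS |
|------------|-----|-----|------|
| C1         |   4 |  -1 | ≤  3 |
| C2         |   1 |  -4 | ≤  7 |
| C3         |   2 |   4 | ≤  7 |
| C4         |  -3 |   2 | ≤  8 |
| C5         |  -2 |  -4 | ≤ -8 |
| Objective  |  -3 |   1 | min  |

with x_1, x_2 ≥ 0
C3 requires 2x_1 + 4x_2 ≤ 7, while C5 (-2x_1 - 4x_2 ≤ -8) is equivalent to 2x_1 + 4x_2 ≥ 8. Together they would need 8 ≤ 2x_1 + 4x_2 ≤ 7, which is impossible since 8 > 7. No point satisfies all constraints.

The feasible region is empty; the LP is infeasible.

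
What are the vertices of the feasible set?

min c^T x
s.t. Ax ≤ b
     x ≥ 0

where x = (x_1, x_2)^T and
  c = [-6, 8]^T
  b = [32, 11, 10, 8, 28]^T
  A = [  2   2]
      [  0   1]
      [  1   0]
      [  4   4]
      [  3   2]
Each vertex is the intersection of two constraint boundaries that also satisfies all remaining constraints:
  x_1 = 0 and x_2 = 0 → (0, 0)
  4x_1 + 4x_2 = 8 and x_2 = 0 → (2, 0)
  4x_1 + 4x_2 = 8 and x_1 = 0 → (0, 2)

Vertices: (0, 0), (2, 0), (0, 2)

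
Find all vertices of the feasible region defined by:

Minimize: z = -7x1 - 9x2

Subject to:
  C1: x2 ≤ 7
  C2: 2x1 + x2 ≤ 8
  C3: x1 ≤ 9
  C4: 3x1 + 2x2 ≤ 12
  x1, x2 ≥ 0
Each vertex is the intersection of two constraint boundaries that also satisfies all remaining constraints:
  x1 = 0 and x2 = 0 → (0, 0)
  2x1 + x2 = 8 and 3x1 + 2x2 = 12 → (4, 0)
  3x1 + 2x2 = 12 and x1 = 0 → (0, 6)

Vertices: (0, 0), (4, 0), (0, 6)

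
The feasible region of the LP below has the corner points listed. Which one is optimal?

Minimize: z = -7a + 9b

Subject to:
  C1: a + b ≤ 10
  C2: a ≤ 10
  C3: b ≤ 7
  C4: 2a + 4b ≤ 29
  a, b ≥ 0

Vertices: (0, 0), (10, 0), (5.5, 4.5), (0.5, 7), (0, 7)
(10, 0) with z = -70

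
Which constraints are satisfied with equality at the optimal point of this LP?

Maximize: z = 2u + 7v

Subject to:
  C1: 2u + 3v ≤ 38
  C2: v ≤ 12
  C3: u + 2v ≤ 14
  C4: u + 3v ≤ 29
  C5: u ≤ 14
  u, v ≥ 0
Optimal: u = 0, v = 7
Binding: C3, u ≥ 0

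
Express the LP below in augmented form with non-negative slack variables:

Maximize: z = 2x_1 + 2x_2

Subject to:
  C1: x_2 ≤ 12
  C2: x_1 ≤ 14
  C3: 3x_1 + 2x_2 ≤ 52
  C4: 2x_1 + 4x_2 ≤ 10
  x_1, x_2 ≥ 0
max z = 2x_1 + 2x_2

s.t.
  x_2 + s1 = 12
  x_1 + s2 = 14
  3x_1 + 2x_2 + s3 = 52
  2x_1 + 4x_2 + s4 = 10
  x_1, x_2, s1, s2, s3, s4 ≥ 0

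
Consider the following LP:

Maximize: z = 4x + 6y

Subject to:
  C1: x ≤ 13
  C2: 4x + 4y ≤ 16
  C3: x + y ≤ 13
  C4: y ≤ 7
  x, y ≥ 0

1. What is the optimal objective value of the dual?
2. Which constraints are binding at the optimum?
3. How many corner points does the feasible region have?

1. 24 (by strong duality, equal to the primal optimum)
2. C2, x ≥ 0
3. 3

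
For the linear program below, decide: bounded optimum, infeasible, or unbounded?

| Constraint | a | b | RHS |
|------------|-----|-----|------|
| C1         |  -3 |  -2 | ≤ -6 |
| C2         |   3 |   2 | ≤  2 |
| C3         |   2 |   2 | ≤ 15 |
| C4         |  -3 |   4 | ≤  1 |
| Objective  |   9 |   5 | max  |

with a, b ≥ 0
C2 requires 3a + 2b ≤ 2, while C1 (-3a - 2b ≤ -6) is equivalent to 3a + 2b ≥ 6. Together they would need 6 ≤ 3a + 2b ≤ 2, which is impossible since 6 > 2. No point satisfies all constraints.

Infeasible: no point satisfies all constraints simultaneously.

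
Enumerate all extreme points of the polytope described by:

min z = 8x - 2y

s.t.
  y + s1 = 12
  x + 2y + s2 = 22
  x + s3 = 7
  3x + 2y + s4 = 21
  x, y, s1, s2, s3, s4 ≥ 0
Each vertex is the intersection of two constraint boundaries that also satisfies all remaining constraints:
  x = 0 and y = 0 → (0, 0)
  x = 7 and 3x + 2y = 21 → (7, 0)
  3x + 2y = 21 and x = 0 → (0, 10.5)

Vertices: (0, 0), (7, 0), (0, 10.5)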